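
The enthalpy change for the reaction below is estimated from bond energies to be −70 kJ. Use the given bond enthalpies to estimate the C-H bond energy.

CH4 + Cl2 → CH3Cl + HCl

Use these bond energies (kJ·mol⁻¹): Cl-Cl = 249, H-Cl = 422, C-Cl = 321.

Let D be the C-H bond energy.
Σ(broken) = 4×D + 1×249 = 249 + 4D
Σ(formed) = 1×321 + 3×D + 1×422 = 743 + 3D
ΔH = Σ(broken) − Σ(formed) = (249 + 4D) − (743 + 3D) = −494 + D
Setting this equal to −70 kJ gives D = 424 kJ/mol.

D(C-H) ≈ 424 kJ/mol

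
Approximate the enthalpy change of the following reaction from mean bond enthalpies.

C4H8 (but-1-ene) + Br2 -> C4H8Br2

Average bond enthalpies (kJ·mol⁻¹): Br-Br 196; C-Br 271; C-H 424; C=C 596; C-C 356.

Bonds broken (reactants):
  Br-Br: 1 × 196 = 196
  C-C: 2 × 356 = 712
  C-H: 8 × 424 = 3392
  C=C: 1 × 596 = 596
  Σ(broken) = 4896 kJ
Bonds formed (products):
  C-Br: 2 × 271 = 542
  C-C: 3 × 356 = 1068
  C-H: 8 × 424 = 3392
  Σ(formed) = 5002 kJ
ΔH = Σ(broken) − Σ(formed) = 4896 − 5002 = −106 kJ

ΔH ≈ −106 kJ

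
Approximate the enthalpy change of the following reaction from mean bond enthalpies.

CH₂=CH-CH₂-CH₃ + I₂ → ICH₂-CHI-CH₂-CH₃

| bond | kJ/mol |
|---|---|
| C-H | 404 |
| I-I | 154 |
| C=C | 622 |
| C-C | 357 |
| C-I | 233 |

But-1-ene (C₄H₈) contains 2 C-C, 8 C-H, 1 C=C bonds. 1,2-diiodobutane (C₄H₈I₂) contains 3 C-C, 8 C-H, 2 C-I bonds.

ΔH ≈ −47 kJ

Bonds broken (reactants):
  C-C: 2 × 357 = 714
  C-H: 8 × 404 = 3232
  C=C: 1 × 622 = 622
  I-I: 1 × 154 = 154
  Σ(broken) = 4722 kJ
Bonds formed (products):
  C-C: 3 × 357 = 1071
  C-H: 8 × 404 = 3232
  C-I: 2 × 233 = 466
  Σ(formed) = 4769 kJ
ΔH = Σ(broken) − Σ(formed) = 4722 − 4769 = −47 kJ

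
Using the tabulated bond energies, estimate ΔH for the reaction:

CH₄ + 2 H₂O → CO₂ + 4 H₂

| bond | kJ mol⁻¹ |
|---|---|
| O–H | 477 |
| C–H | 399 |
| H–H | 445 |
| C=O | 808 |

ΔH ≈ +108 kJ

Bonds broken (reactants):
  C–H: 4 × 399 = 1596
  O–H: 4 × 477 = 1908
  Σ(broken) = 3504 kJ
Bonds formed (products):
  C=O: 2 × 808 = 1616
  H–H: 4 × 445 = 1780
  Σ(formed) = 3396 kJ
ΔH = Σ(broken) − Σ(formed) = 3504 − 3396 = +108 kJ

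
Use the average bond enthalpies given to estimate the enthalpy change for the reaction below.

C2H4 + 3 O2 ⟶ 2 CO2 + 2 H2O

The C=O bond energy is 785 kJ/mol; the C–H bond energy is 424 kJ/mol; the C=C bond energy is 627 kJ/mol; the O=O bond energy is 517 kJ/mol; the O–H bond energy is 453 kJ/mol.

ΔH ≈ −1078 kJ

Bonds broken (reactants):
  C–H: 4 × 424 = 1696
  C=C: 1 × 627 = 627
  O=O: 3 × 517 = 1551
  Σ(broken) = 3874 kJ
Bonds formed (products):
  C=O: 4 × 785 = 3140
  O–H: 4 × 453 = 1812
  Σ(formed) = 4952 kJ
ΔH = Σ(broken) − Σ(formed) = 3874 − 4952 = −1078 kJ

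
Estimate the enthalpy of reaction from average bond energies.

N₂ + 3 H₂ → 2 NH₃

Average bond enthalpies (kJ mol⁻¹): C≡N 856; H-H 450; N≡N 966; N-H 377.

ΔH ≈ +54 kJ

Bonds broken (reactants):
  H-H: 3 × 450 = 1350
  N≡N: 1 × 966 = 966
  Σ(broken) = 2316 kJ
Bonds formed (products):
  N-H: 6 × 377 = 2262
  Σ(formed) = 2262 kJ
ΔH = Σ(broken) − Σ(formed) = 2316 − 2262 = +54 kJ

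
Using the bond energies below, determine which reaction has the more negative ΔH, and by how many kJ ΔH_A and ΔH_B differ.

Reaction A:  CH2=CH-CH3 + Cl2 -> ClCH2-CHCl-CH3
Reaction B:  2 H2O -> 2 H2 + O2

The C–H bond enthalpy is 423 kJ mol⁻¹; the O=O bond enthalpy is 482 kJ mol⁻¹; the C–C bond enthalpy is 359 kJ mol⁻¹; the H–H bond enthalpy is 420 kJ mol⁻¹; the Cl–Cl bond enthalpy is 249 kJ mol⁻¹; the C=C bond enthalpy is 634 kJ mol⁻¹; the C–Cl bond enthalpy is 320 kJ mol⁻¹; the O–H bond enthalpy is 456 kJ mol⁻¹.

Reaction A, by 618 kJ

Reaction A:
  Bonds broken (reactants):
    C–C: 1 × 359 = 359
    C–H: 6 × 423 = 2538
    C=C: 1 × 634 = 634
    Cl–Cl: 1 × 249 = 249
    Σ(broken) = 3780 kJ
  Bonds formed (products):
    C–C: 2 × 359 = 718
    C–Cl: 2 × 320 = 640
    C–H: 6 × 423 = 2538
    Σ(formed) = 3896 kJ
  ΔH_A = 3780 − 3896 = −116 kJ
Reaction B:
  Bonds broken (reactants):
    O–H: 4 × 456 = 1824
    Σ(broken) = 1824 kJ
  Bonds formed (products):
    H–H: 2 × 420 = 840
    O=O: 1 × 482 = 482
    Σ(formed) = 1322 kJ
  ΔH_B = 1824 − 1322 = +502 kJ
ΔH_A − ΔH_B = −618 kJ, so reaction A has the more negative ΔH; |ΔH_A − ΔH_B| = 618 kJ.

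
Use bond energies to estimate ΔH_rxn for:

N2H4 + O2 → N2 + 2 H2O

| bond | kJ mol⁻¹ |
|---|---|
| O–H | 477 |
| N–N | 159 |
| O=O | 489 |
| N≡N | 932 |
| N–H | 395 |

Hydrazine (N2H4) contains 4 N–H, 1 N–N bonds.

ΔH ≈ −612 kJ

Bonds broken (reactants):
  N–H: 4 × 395 = 1580
  N–N: 1 × 159 = 159
  O=O: 1 × 489 = 489
  Σ(broken) = 2228 kJ
Bonds formed (products):
  N≡N: 1 × 932 = 932
  O–H: 4 × 477 = 1908
  Σ(formed) = 2840 kJ
ΔH = Σ(broken) − Σ(formed) = 2228 − 2840 = −612 kJ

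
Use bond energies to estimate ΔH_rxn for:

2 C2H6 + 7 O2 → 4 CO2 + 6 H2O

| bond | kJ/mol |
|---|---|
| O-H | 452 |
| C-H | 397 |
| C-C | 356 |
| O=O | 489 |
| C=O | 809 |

Bonds broken (reactants):
  C-C: 2 × 356 = 712
  C-H: 12 × 397 = 4764
  O=O: 7 × 489 = 3423
  Σ(broken) = 8899 kJ
Bonds formed (products):
  C=O: 8 × 809 = 6472
  O-H: 12 × 452 = 5424
  Σ(formed) = 11896 kJ
ΔH = Σ(broken) − Σ(formed) = 8899 − 11896 = −2997 kJ

ΔH ≈ −2997 kJ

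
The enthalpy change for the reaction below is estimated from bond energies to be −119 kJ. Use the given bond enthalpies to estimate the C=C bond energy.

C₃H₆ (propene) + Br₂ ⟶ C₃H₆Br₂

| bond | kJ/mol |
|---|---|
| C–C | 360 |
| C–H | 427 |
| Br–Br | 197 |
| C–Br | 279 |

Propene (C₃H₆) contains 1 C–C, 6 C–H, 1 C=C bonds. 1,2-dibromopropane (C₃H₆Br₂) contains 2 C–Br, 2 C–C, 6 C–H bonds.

Let D be the C=C bond energy.
Σ(broken) = 1×197 + 1×360 + 6×427 + 1×D = 3119 + D
Σ(formed) = 2×279 + 2×360 + 6×427 = 3840
ΔH = Σ(broken) − Σ(formed) = (3119 + D) − (3840) = −721 + D
Setting this equal to −119 kJ gives D = 602 kJ/mol.

D(C=C) ≈ 602 kJ/mol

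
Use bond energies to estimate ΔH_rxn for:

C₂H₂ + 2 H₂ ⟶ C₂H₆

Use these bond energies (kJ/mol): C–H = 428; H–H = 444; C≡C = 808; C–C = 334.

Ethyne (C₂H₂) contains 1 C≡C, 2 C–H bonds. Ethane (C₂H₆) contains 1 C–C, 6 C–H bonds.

ΔH ≈ −350 kJ

Bonds broken (reactants):
  C≡C: 1 × 808 = 808
  C–H: 2 × 428 = 856
  H–H: 2 × 444 = 888
  Σ(broken) = 2552 kJ
Bonds formed (products):
  C–C: 1 × 334 = 334
  C–H: 6 × 428 = 2568
  Σ(formed) = 2902 kJ
ΔH = Σ(broken) − Σ(formed) = 2552 − 2902 = −350 kJ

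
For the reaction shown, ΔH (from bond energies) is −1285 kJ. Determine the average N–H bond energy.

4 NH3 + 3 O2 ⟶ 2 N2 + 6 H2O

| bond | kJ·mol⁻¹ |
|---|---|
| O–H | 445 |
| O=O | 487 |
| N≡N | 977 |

Let D be the N–H bond energy.
Σ(broken) = 12×D + 3×487 = 1461 + 12D
Σ(formed) = 2×977 + 12×445 = 7294
ΔH = Σ(broken) − Σ(formed) = (1461 + 12D) − (7294) = −5833 + 12D
Setting this equal to −1285 kJ gives 12D = 4548, so D = 379 kJ/mol.

D(N–H) ≈ 379 kJ/mol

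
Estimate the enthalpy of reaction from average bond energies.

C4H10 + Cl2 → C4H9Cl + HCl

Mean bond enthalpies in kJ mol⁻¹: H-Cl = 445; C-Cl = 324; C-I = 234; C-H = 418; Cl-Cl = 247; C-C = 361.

ΔH ≈ −104 kJ

Bonds broken (reactants):
  C-C: 3 × 361 = 1083
  C-H: 10 × 418 = 4180
  Cl-Cl: 1 × 247 = 247
  Σ(broken) = 5510 kJ
Bonds formed (products):
  C-C: 3 × 361 = 1083
  C-Cl: 1 × 324 = 324
  C-H: 9 × 418 = 3762
  H-Cl: 1 × 445 = 445
  Σ(formed) = 5614 kJ
ΔH = Σ(broken) − Σ(formed) = 5510 − 5614 = −104 kJ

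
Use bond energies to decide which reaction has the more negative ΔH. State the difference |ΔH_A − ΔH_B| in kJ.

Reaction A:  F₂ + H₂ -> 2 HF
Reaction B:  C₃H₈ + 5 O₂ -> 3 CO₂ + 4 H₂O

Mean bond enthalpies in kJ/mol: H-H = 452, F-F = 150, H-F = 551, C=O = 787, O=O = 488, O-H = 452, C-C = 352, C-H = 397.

Reaction B, by 1518 kJ

Reaction A:
  Bonds broken (reactants):
    F-F: 1 × 150 = 150
    H-H: 1 × 452 = 452
    Σ(broken) = 602 kJ
  Bonds formed (products):
    H-F: 2 × 551 = 1102
    Σ(formed) = 1102 kJ
  ΔH_A = 602 − 1102 = −500 kJ
Reaction B:
  Bonds broken (reactants):
    C-C: 2 × 352 = 704
    C-H: 8 × 397 = 3176
    O=O: 5 × 488 = 2440
    Σ(broken) = 6320 kJ
  Bonds formed (products):
    C=O: 6 × 787 = 4722
    O-H: 8 × 452 = 3616
    Σ(formed) = 8338 kJ
  ΔH_B = 6320 − 8338 = −2018 kJ
ΔH_A − ΔH_B = +1518 kJ, so reaction B has the more negative ΔH; |ΔH_A − ΔH_B| = 1518 kJ.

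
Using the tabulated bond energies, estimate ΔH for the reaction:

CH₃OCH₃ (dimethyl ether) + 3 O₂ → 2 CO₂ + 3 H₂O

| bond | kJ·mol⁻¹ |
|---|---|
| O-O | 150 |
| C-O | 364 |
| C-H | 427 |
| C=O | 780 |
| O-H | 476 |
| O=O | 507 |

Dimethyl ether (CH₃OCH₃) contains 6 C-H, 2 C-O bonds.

Bonds broken (reactants):
  C-H: 6 × 427 = 2562
  C-O: 2 × 364 = 728
  O=O: 3 × 507 = 1521
  Σ(broken) = 4811 kJ
Bonds formed (products):
  C=O: 4 × 780 = 3120
  O-H: 6 × 476 = 2856
  Σ(formed) = 5976 kJ
ΔH = Σ(broken) − Σ(formed) = 4811 − 5976 = −1165 kJ

ΔH ≈ −1165 kJ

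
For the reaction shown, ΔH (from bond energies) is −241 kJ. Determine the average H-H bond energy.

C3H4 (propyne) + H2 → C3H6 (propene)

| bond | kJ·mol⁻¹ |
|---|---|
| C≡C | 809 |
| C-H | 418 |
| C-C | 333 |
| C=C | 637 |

D(H-H) ≈ 423 kJ/mol

Let D be the H-H bond energy.
Σ(broken) = 1×809 + 1×333 + 4×418 + 1×D = 2814 + D
Σ(formed) = 1×333 + 6×418 + 1×637 = 3478
ΔH = Σ(broken) − Σ(formed) = (2814 + D) − (3478) = −664 + D
Setting this equal to −241 kJ gives D = 423 kJ/mol.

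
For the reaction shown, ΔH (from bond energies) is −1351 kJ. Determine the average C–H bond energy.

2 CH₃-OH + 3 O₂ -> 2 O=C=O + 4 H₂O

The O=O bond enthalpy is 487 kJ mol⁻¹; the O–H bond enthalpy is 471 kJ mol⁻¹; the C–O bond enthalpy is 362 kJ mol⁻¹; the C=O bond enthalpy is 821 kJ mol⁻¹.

D(C–H) ≈ 429 kJ/mol

Let D be the C–H bond energy.
Σ(broken) = 6×D + 2×362 + 2×471 + 3×487 = 3127 + 6D
Σ(formed) = 4×821 + 8×471 = 7052
ΔH = Σ(broken) − Σ(formed) = (3127 + 6D) − (7052) = −3925 + 6D
Setting this equal to −1351 kJ gives 6D = 2574, so D = 429 kJ/mol.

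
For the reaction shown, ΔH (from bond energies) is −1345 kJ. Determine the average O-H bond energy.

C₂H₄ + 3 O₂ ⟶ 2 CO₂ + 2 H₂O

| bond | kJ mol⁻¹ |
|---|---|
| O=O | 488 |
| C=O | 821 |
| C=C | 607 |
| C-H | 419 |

Let D be the O-H bond energy.
Σ(broken) = 4×419 + 1×607 + 3×488 = 3747
Σ(formed) = 4×821 + 4×D = 3284 + 4D
ΔH = Σ(broken) − Σ(formed) = (3747) − (3284 + 4D) = +463 − 4D
Setting this equal to −1345 kJ gives 4D = 1808, so D = 452 kJ/mol.

D(O-H) ≈ 452 kJ/mol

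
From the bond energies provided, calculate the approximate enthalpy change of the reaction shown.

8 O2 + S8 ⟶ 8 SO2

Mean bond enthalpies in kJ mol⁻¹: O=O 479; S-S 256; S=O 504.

ΔH ≈ −2184 kJ

Bonds broken (reactants):
  O=O: 8 × 479 = 3832
  S-S: 8 × 256 = 2048
  Σ(broken) = 5880 kJ
Bonds formed (products):
  S=O: 16 × 504 = 8064
  Σ(formed) = 8064 kJ
ΔH = Σ(broken) − Σ(formed) = 5880 − 8064 = −2184 kJ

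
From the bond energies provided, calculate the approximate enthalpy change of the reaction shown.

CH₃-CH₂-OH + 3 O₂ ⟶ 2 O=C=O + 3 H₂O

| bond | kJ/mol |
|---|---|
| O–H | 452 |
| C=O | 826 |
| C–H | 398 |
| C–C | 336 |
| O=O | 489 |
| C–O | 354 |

ΔH ≈ −1417 kJ

Bonds broken (reactants):
  C–C: 1 × 336 = 336
  C–H: 5 × 398 = 1990
  C–O: 1 × 354 = 354
  O–H: 1 × 452 = 452
  O=O: 3 × 489 = 1467
  Σ(broken) = 4599 kJ
Bonds formed (products):
  C=O: 4 × 826 = 3304
  O–H: 6 × 452 = 2712
  Σ(formed) = 6016 kJ
ΔH = Σ(broken) − Σ(formed) = 4599 − 6016 = −1417 kJ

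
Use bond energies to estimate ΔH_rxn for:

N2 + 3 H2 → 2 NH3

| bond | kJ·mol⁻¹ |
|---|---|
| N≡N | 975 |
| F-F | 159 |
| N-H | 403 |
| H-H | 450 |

Bonds broken (reactants):
  H-H: 3 × 450 = 1350
  N≡N: 1 × 975 = 975
  Σ(broken) = 2325 kJ
Bonds formed (products):
  N-H: 6 × 403 = 2418
  Σ(formed) = 2418 kJ
ΔH = Σ(broken) − Σ(formed) = 2325 − 2418 = −93 kJ

ΔH ≈ −93 kJ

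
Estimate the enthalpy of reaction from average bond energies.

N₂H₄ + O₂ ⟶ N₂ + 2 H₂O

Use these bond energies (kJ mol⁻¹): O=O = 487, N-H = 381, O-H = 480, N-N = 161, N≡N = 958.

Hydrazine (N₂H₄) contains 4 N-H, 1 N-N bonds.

Bonds broken (reactants):
  N-H: 4 × 381 = 1524
  N-N: 1 × 161 = 161
  O=O: 1 × 487 = 487
  Σ(broken) = 2172 kJ
Bonds formed (products):
  N≡N: 1 × 958 = 958
  O-H: 4 × 480 = 1920
  Σ(formed) = 2878 kJ
ΔH = Σ(broken) − Σ(formed) = 2172 − 2878 = −706 kJ

ΔH ≈ −706 kJ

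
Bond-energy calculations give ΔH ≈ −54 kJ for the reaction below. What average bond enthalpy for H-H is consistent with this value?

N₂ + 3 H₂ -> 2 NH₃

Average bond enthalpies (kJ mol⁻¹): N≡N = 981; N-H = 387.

D(H-H) ≈ 429 kJ/mol

Let D be the H-H bond energy.
Σ(broken) = 3×D + 1×981 = 981 + 3D
Σ(formed) = 6×387 = 2322
ΔH = Σ(broken) − Σ(formed) = (981 + 3D) − (2322) = −1341 + 3D
Setting this equal to −54 kJ gives 3D = 1287, so D = 429 kJ/mol.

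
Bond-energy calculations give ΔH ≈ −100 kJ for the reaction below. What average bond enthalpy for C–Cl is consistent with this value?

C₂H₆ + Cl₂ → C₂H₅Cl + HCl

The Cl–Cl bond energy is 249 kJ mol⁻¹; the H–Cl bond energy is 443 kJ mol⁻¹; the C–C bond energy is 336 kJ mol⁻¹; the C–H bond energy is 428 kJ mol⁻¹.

Let D be the C–Cl bond energy.
Σ(broken) = 1×336 + 6×428 + 1×249 = 3153
Σ(formed) = 1×336 + 1×D + 5×428 + 1×443 = 2919 + D
ΔH = Σ(broken) − Σ(formed) = (3153) − (2919 + D) = +234 − D
Setting this equal to −100 kJ gives D = 334 kJ/mol.

D(C–Cl) ≈ 334 kJ/mol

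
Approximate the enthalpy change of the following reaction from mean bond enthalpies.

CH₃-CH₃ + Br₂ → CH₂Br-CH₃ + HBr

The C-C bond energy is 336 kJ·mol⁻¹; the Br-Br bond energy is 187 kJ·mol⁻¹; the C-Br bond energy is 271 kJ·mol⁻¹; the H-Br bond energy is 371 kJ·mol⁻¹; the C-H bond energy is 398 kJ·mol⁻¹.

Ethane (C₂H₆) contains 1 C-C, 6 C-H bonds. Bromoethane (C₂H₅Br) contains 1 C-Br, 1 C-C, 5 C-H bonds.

Bonds broken (reactants):
  Br-Br: 1 × 187 = 187
  C-C: 1 × 336 = 336
  C-H: 6 × 398 = 2388
  Σ(broken) = 2911 kJ
Bonds formed (products):
  C-Br: 1 × 271 = 271
  C-C: 1 × 336 = 336
  C-H: 5 × 398 = 1990
  H-Br: 1 × 371 = 371
  Σ(formed) = 2968 kJ
ΔH = Σ(broken) − Σ(formed) = 2911 − 2968 = −57 kJ

ΔH ≈ −57 kJ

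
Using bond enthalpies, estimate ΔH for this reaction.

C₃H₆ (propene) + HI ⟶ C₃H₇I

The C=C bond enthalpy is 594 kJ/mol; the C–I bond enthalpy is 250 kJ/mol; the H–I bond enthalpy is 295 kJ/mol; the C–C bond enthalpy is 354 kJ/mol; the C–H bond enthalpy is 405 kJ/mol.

ΔH ≈ −120 kJ

Bonds broken (reactants):
  C–C: 1 × 354 = 354
  C–H: 6 × 405 = 2430
  C=C: 1 × 594 = 594
  H–I: 1 × 295 = 295
  Σ(broken) = 3673 kJ
Bonds formed (products):
  C–C: 2 × 354 = 708
  C–H: 7 × 405 = 2835
  C–I: 1 × 250 = 250
  Σ(formed) = 3793 kJ
ΔH = Σ(broken) − Σ(formed) = 3673 − 3793 = −120 kJ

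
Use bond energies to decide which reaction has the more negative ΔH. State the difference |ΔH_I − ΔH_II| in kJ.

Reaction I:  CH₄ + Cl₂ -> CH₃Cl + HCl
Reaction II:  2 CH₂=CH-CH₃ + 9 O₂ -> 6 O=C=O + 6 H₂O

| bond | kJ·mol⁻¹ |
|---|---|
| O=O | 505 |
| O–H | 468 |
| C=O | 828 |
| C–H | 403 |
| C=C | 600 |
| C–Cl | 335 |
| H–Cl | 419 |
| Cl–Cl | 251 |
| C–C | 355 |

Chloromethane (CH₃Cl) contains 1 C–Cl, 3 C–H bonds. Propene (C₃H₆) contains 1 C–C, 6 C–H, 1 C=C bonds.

Reaction II, by 4161 kJ

Reaction I:
  Bonds broken (reactants):
    C–H: 4 × 403 = 1612
    Cl–Cl: 1 × 251 = 251
    Σ(broken) = 1863 kJ
  Bonds formed (products):
    C–Cl: 1 × 335 = 335
    C–H: 3 × 403 = 1209
    H–Cl: 1 × 419 = 419
    Σ(formed) = 1963 kJ
  ΔH_I = 1863 − 1963 = −100 kJ
Reaction II:
  Bonds broken (reactants):
    C–C: 2 × 355 = 710
    C–H: 12 × 403 = 4836
    C=C: 2 × 600 = 1200
    O=O: 9 × 505 = 4545
    Σ(broken) = 11291 kJ
  Bonds formed (products):
    C=O: 12 × 828 = 9936
    O–H: 12 × 468 = 5616
    Σ(formed) = 15552 kJ
  ΔH_II = 11291 − 15552 = −4261 kJ
ΔH_I − ΔH_II = +4161 kJ, so reaction II has the more negative ΔH; |ΔH_I − ΔH_II| = 4161 kJ.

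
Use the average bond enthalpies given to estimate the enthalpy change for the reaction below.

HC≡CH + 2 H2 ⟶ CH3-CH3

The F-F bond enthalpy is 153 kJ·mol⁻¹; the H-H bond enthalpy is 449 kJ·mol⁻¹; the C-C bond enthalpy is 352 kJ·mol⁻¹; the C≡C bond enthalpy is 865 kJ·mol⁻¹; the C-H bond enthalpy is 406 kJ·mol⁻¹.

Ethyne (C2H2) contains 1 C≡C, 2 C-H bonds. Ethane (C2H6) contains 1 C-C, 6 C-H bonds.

Bonds broken (reactants):
  C≡C: 1 × 865 = 865
  C-H: 2 × 406 = 812
  H-H: 2 × 449 = 898
  Σ(broken) = 2575 kJ
Bonds formed (products):
  C-C: 1 × 352 = 352
  C-H: 6 × 406 = 2436
  Σ(formed) = 2788 kJ
ΔH = Σ(broken) − Σ(formed) = 2575 − 2788 = −213 kJ

ΔH ≈ −213 kJ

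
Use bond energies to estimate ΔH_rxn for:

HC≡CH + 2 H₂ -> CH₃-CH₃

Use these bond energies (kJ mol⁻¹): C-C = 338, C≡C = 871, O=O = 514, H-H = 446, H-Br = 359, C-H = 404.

Bonds broken (reactants):
  C≡C: 1 × 871 = 871
  C-H: 2 × 404 = 808
  H-H: 2 × 446 = 892
  Σ(broken) = 2571 kJ
Bonds formed (products):
  C-C: 1 × 338 = 338
  C-H: 6 × 404 = 2424
  Σ(formed) = 2762 kJ
ΔH = Σ(broken) − Σ(formed) = 2571 − 2762 = −191 kJ

ΔH ≈ −191 kJ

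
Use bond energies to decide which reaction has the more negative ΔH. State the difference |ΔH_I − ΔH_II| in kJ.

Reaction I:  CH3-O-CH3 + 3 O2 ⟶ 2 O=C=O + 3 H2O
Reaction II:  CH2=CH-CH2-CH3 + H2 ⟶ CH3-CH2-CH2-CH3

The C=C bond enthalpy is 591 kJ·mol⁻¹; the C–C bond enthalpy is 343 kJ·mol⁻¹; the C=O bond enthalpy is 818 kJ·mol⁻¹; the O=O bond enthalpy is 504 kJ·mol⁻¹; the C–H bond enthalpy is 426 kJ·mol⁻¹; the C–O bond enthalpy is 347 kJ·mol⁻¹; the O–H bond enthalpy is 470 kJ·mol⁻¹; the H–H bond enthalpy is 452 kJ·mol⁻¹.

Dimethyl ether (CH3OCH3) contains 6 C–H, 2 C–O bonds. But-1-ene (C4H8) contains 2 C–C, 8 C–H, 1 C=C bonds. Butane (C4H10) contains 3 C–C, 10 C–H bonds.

Reaction I, by 1178 kJ

Reaction I:
  Bonds broken (reactants):
    C–H: 6 × 426 = 2556
    C–O: 2 × 347 = 694
    O=O: 3 × 504 = 1512
    Σ(broken) = 4762 kJ
  Bonds formed (products):
    C=O: 4 × 818 = 3272
    O–H: 6 × 470 = 2820
    Σ(formed) = 6092 kJ
  ΔH_I = 4762 − 6092 = −1330 kJ
Reaction II:
  Bonds broken (reactants):
    C–C: 2 × 343 = 686
    C–H: 8 × 426 = 3408
    C=C: 1 × 591 = 591
    H–H: 1 × 452 = 452
    Σ(broken) = 5137 kJ
  Bonds formed (products):
    C–C: 3 × 343 = 1029
    C–H: 10 × 426 = 4260
    Σ(formed) = 5289 kJ
  ΔH_II = 5137 − 5289 = −152 kJ
ΔH_I − ΔH_II = −1178 kJ, so reaction I has the more negative ΔH; |ΔH_I − ΔH_II| = 1178 kJ.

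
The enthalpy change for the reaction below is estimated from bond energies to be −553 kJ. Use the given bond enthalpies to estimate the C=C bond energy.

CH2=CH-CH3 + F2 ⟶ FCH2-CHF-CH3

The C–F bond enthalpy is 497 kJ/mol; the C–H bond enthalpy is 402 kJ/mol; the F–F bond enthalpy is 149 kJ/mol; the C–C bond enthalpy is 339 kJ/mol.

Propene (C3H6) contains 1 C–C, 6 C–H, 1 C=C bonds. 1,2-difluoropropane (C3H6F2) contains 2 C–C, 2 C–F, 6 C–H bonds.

Let D be the C=C bond energy.
Σ(broken) = 1×339 + 6×402 + 1×D + 1×149 = 2900 + D
Σ(formed) = 2×339 + 2×497 + 6×402 = 4084
ΔH = Σ(broken) − Σ(formed) = (2900 + D) − (4084) = −1184 + D
Setting this equal to −553 kJ gives D = 631 kJ/mol.

D(C=C) ≈ 631 kJ/mol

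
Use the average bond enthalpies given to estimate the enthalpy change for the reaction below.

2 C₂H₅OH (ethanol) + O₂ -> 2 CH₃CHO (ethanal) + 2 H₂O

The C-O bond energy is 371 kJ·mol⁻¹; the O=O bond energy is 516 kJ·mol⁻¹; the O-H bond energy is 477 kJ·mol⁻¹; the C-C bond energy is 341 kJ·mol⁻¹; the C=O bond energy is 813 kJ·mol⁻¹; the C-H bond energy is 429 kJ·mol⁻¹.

ΔH ≈ −464 kJ

Bonds broken (reactants):
  C-C: 2 × 341 = 682
  C-H: 10 × 429 = 4290
  C-O: 2 × 371 = 742
  O-H: 2 × 477 = 954
  O=O: 1 × 516 = 516
  Σ(broken) = 7184 kJ
Bonds formed (products):
  C-C: 2 × 341 = 682
  C-H: 8 × 429 = 3432
  C=O: 2 × 813 = 1626
  O-H: 4 × 477 = 1908
  Σ(formed) = 7648 kJ
ΔH = Σ(broken) − Σ(formed) = 7184 − 7648 = −464 kJ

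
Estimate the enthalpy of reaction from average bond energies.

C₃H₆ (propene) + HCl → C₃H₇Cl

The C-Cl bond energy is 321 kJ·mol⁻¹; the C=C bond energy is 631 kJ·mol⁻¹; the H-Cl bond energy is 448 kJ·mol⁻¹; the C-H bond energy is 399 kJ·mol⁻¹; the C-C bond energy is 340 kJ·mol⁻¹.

Bonds broken (reactants):
  C-C: 1 × 340 = 340
  C-H: 6 × 399 = 2394
  C=C: 1 × 631 = 631
  H-Cl: 1 × 448 = 448
  Σ(broken) = 3813 kJ
Bonds formed (products):
  C-C: 2 × 340 = 680
  C-Cl: 1 × 321 = 321
  C-H: 7 × 399 = 2793
  Σ(formed) = 3794 kJ
ΔH = Σ(broken) − Σ(formed) = 3813 − 3794 = +19 kJ

ΔH ≈ +19 kJ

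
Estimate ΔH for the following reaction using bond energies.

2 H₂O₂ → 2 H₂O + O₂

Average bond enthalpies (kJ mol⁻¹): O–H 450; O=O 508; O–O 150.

ΔH ≈ −208 kJ

Bonds broken (reactants):
  O–H: 4 × 450 = 1800
  O–O: 2 × 150 = 300
  Σ(broken) = 2100 kJ
Bonds formed (products):
  O–H: 4 × 450 = 1800
  O=O: 1 × 508 = 508
  Σ(formed) = 2308 kJ
ΔH = Σ(broken) − Σ(formed) = 2100 − 2308 = −208 kJ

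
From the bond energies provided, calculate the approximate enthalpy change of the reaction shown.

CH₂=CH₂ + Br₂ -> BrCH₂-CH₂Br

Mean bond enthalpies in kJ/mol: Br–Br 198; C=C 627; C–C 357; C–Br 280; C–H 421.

Bonds broken (reactants):
  Br–Br: 1 × 198 = 198
  C–H: 4 × 421 = 1684
  C=C: 1 × 627 = 627
  Σ(broken) = 2509 kJ
Bonds formed (products):
  C–Br: 2 × 280 = 560
  C–C: 1 × 357 = 357
  C–H: 4 × 421 = 1684
  Σ(formed) = 2601 kJ
ΔH = Σ(broken) − Σ(formed) = 2509 − 2601 = −92 kJ

ΔH ≈ −92 kJ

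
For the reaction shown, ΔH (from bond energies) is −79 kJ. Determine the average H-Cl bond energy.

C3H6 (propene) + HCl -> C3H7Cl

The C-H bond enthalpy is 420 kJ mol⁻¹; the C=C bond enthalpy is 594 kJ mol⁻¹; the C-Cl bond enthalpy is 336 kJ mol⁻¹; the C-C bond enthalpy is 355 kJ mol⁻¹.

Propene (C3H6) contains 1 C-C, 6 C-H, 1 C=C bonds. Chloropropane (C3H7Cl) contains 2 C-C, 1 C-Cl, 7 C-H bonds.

D(H-Cl) ≈ 438 kJ/mol

Let D be the H-Cl bond energy.
Σ(broken) = 1×355 + 6×420 + 1×594 + 1×D = 3469 + D
Σ(formed) = 2×355 + 1×336 + 7×420 = 3986
ΔH = Σ(broken) − Σ(formed) = (3469 + D) − (3986) = −517 + D
Setting this equal to −79 kJ gives D = 438 kJ/mol.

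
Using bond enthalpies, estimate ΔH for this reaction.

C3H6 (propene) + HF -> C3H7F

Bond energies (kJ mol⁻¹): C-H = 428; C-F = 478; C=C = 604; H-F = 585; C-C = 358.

Bonds broken (reactants):
  C-C: 1 × 358 = 358
  C-H: 6 × 428 = 2568
  C=C: 1 × 604 = 604
  H-F: 1 × 585 = 585
  Σ(broken) = 4115 kJ
Bonds formed (products):
  C-C: 2 × 358 = 716
  C-F: 1 × 478 = 478
  C-H: 7 × 428 = 2996
  Σ(formed) = 4190 kJ
ΔH = Σ(broken) − Σ(formed) = 4115 − 4190 = −75 kJ

ΔH ≈ −75 kJ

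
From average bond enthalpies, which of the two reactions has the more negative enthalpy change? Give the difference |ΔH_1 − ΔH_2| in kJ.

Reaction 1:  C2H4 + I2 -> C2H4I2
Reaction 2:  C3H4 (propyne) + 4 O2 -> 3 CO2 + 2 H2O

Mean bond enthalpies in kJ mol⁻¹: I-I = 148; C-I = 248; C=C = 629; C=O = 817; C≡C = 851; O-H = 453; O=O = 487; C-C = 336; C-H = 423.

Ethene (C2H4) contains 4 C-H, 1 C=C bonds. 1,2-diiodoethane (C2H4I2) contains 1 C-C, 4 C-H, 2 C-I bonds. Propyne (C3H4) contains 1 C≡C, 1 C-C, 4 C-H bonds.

Reaction 1:
  Bonds broken (reactants):
    C-H: 4 × 423 = 1692
    C=C: 1 × 629 = 629
    I-I: 1 × 148 = 148
    Σ(broken) = 2469 kJ
  Bonds formed (products):
    C-C: 1 × 336 = 336
    C-H: 4 × 423 = 1692
    C-I: 2 × 248 = 496
    Σ(formed) = 2524 kJ
  ΔH_1 = 2469 − 2524 = −55 kJ
Reaction 2:
  Bonds broken (reactants):
    C≡C: 1 × 851 = 851
    C-C: 1 × 336 = 336
    C-H: 4 × 423 = 1692
    O=O: 4 × 487 = 1948
    Σ(broken) = 4827 kJ
  Bonds formed (products):
    C=O: 6 × 817 = 4902
    O-H: 4 × 453 = 1812
    Σ(formed) = 6714 kJ
  ΔH_2 = 4827 − 6714 = −1887 kJ
ΔH_1 − ΔH_2 = +1832 kJ, so reaction 2 has the more negative ΔH; |ΔH_1 − ΔH_2| = 1832 kJ.

Reaction 2, by 1832 kJ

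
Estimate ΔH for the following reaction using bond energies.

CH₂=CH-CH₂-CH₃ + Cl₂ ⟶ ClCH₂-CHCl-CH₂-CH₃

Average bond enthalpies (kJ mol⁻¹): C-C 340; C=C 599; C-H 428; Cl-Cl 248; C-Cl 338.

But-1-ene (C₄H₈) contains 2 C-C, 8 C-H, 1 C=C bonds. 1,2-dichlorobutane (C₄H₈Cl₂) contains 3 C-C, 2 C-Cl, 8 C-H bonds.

ΔH ≈ −169 kJ

Bonds broken (reactants):
  C-C: 2 × 340 = 680
  C-H: 8 × 428 = 3424
  C=C: 1 × 599 = 599
  Cl-Cl: 1 × 248 = 248
  Σ(broken) = 4951 kJ
Bonds formed (products):
  C-C: 3 × 340 = 1020
  C-Cl: 2 × 338 = 676
  C-H: 8 × 428 = 3424
  Σ(formed) = 5120 kJ
ΔH = Σ(broken) − Σ(formed) = 4951 − 5120 = −169 kJ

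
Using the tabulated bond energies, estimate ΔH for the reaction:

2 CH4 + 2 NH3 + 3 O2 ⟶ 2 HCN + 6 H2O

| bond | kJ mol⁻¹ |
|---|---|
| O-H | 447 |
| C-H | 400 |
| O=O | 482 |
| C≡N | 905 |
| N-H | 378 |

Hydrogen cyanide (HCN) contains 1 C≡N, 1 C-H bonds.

Bonds broken (reactants):
  C-H: 8 × 400 = 3200
  N-H: 6 × 378 = 2268
  O=O: 3 × 482 = 1446
  Σ(broken) = 6914 kJ
Bonds formed (products):
  C≡N: 2 × 905 = 1810
  C-H: 2 × 400 = 800
  O-H: 12 × 447 = 5364
  Σ(formed) = 7974 kJ
ΔH = Σ(broken) − Σ(formed) = 6914 − 7974 = −1060 kJ

ΔH ≈ −1060 kJ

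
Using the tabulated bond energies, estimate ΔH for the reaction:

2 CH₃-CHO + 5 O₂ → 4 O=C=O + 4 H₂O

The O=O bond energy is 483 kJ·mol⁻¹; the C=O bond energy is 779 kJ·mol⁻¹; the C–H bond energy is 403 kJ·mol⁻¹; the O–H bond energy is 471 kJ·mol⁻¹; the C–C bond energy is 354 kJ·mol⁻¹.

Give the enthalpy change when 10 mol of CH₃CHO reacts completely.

ΔH = −10475 kJ

Bonds broken (reactants):
  C–C: 2 × 354 = 708
  C–H: 8 × 403 = 3224
  C=O: 2 × 779 = 1558
  O=O: 5 × 483 = 2415
  Σ(broken) = 7905 kJ
Bonds formed (products):
  C=O: 8 × 779 = 6232
  O–H: 8 × 471 = 3768
  Σ(formed) = 10000 kJ
ΔH = Σ(broken) − Σ(formed) = 7905 − 10000 = −2095 kJ
For 5× the reaction as written: 5 × (−2095) = −10475 kJ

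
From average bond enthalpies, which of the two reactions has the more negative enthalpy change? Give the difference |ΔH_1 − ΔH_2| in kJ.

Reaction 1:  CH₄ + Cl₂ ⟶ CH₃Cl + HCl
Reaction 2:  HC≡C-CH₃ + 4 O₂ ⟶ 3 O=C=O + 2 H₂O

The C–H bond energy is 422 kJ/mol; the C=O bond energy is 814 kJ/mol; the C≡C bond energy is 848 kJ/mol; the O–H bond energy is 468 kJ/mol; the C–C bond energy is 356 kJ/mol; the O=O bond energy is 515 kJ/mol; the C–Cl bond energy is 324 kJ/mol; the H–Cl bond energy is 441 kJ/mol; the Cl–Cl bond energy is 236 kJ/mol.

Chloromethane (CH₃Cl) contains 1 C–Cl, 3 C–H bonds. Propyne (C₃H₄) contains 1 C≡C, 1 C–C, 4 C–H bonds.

Reaction 2, by 1697 kJ

Reaction 1:
  Bonds broken (reactants):
    C–H: 4 × 422 = 1688
    Cl–Cl: 1 × 236 = 236
    Σ(broken) = 1924 kJ
  Bonds formed (products):
    C–Cl: 1 × 324 = 324
    C–H: 3 × 422 = 1266
    H–Cl: 1 × 441 = 441
    Σ(formed) = 2031 kJ
  ΔH_1 = 1924 − 2031 = −107 kJ
Reaction 2:
  Bonds broken (reactants):
    C≡C: 1 × 848 = 848
    C–C: 1 × 356 = 356
    C–H: 4 × 422 = 1688
    O=O: 4 × 515 = 2060
    Σ(broken) = 4952 kJ
  Bonds formed (products):
    C=O: 6 × 814 = 4884
    O–H: 4 × 468 = 1872
    Σ(formed) = 6756 kJ
  ΔH_2 = 4952 − 6756 = −1804 kJ
ΔH_1 − ΔH_2 = +1697 kJ, so reaction 2 has the more negative ΔH; |ΔH_1 − ΔH_2| = 1697 kJ.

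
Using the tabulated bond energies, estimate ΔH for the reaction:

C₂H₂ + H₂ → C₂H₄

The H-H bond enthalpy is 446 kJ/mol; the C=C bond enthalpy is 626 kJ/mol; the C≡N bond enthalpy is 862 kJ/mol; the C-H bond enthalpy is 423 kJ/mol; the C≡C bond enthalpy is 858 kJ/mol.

Bonds broken (reactants):
  C≡C: 1 × 858 = 858
  C-H: 2 × 423 = 846
  H-H: 1 × 446 = 446
  Σ(broken) = 2150 kJ
Bonds formed (products):
  C-H: 4 × 423 = 1692
  C=C: 1 × 626 = 626
  Σ(formed) = 2318 kJ
ΔH = Σ(broken) − Σ(formed) = 2150 − 2318 = −168 kJ

ΔH ≈ −168 kJ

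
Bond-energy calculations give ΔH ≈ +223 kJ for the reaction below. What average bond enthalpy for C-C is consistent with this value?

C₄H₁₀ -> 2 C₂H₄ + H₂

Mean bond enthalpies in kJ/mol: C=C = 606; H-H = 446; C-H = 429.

Let D be the C-C bond energy.
Σ(broken) = 3×D + 10×429 = 4290 + 3D
Σ(formed) = 8×429 + 2×606 + 1×446 = 5090
ΔH = Σ(broken) − Σ(formed) = (4290 + 3D) − (5090) = −800 + 3D
Setting this equal to +223 kJ gives 3D = 1023, so D = 341 kJ/mol.

D(C-C) ≈ 341 kJ/mol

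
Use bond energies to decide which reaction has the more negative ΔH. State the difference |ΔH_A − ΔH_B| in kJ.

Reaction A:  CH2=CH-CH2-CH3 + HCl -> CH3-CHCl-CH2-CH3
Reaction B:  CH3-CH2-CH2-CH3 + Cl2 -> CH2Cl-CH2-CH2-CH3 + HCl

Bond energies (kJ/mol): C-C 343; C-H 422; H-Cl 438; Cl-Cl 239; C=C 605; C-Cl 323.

Reaction B, by 55 kJ

Reaction A:
  Bonds broken (reactants):
    C-C: 2 × 343 = 686
    C-H: 8 × 422 = 3376
    C=C: 1 × 605 = 605
    H-Cl: 1 × 438 = 438
    Σ(broken) = 5105 kJ
  Bonds formed (products):
    C-C: 3 × 343 = 1029
    C-Cl: 1 × 323 = 323
    C-H: 9 × 422 = 3798
    Σ(formed) = 5150 kJ
  ΔH_A = 5105 − 5150 = −45 kJ
Reaction B:
  Bonds broken (reactants):
    C-C: 3 × 343 = 1029
    C-H: 10 × 422 = 4220
    Cl-Cl: 1 × 239 = 239
    Σ(broken) = 5488 kJ
  Bonds formed (products):
    C-C: 3 × 343 = 1029
    C-Cl: 1 × 323 = 323
    C-H: 9 × 422 = 3798
    H-Cl: 1 × 438 = 438
    Σ(formed) = 5588 kJ
  ΔH_B = 5488 − 5588 = −100 kJ
ΔH_A − ΔH_B = +55 kJ, so reaction B has the more negative ΔH; |ΔH_A − ΔH_B| = 55 kJ.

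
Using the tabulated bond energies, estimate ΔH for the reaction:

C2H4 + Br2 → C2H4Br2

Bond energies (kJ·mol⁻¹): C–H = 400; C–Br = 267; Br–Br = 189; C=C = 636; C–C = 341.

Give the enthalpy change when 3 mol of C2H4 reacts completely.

Bonds broken (reactants):
  Br–Br: 1 × 189 = 189
  C–H: 4 × 400 = 1600
  C=C: 1 × 636 = 636
  Σ(broken) = 2425 kJ
Bonds formed (products):
  C–Br: 2 × 267 = 534
  C–C: 1 × 341 = 341
  C–H: 4 × 400 = 1600
  Σ(formed) = 2475 kJ
ΔH = Σ(broken) − Σ(formed) = 2425 − 2475 = −50 kJ
For 3× the reaction as written: 3 × (−50) = −150 kJ

ΔH = −150 kJ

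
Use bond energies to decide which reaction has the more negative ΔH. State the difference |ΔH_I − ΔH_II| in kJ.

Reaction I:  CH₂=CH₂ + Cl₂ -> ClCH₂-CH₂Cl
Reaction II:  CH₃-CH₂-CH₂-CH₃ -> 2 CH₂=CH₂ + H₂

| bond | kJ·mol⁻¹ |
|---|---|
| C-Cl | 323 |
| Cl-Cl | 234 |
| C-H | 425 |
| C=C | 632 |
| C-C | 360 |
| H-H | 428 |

Reaction I:
  Bonds broken (reactants):
    C-H: 4 × 425 = 1700
    C=C: 1 × 632 = 632
    Cl-Cl: 1 × 234 = 234
    Σ(broken) = 2566 kJ
  Bonds formed (products):
    C-C: 1 × 360 = 360
    C-Cl: 2 × 323 = 646
    C-H: 4 × 425 = 1700
    Σ(formed) = 2706 kJ
  ΔH_I = 2566 − 2706 = −140 kJ
Reaction II:
  Bonds broken (reactants):
    C-C: 3 × 360 = 1080
    C-H: 10 × 425 = 4250
    Σ(broken) = 5330 kJ
  Bonds formed (products):
    C-H: 8 × 425 = 3400
    C=C: 2 × 632 = 1264
    H-H: 1 × 428 = 428
    Σ(formed) = 5092 kJ
  ΔH_II = 5330 − 5092 = +238 kJ
ΔH_I − ΔH_II = −378 kJ, so reaction I has the more negative ΔH; |ΔH_I − ΔH_II| = 378 kJ.

Reaction I, by 378 kJ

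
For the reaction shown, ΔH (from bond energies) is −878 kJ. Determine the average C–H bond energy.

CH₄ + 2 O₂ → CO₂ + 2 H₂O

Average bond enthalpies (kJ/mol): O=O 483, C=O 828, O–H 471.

Let D be the C–H bond energy.
Σ(broken) = 4×D + 2×483 = 966 + 4D
Σ(formed) = 2×828 + 4×471 = 3540
ΔH = Σ(broken) − Σ(formed) = (966 + 4D) − (3540) = −2574 + 4D
Setting this equal to −878 kJ gives 4D = 1696, so D = 424 kJ/mol.

D(C–H) ≈ 424 kJ/mol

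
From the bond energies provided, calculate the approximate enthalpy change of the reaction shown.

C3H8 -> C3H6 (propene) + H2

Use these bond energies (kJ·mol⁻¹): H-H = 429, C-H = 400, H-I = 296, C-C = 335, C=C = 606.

ΔH ≈ +100 kJ

Bonds broken (reactants):
  C-C: 2 × 335 = 670
  C-H: 8 × 400 = 3200
  Σ(broken) = 3870 kJ
Bonds formed (products):
  C-C: 1 × 335 = 335
  C-H: 6 × 400 = 2400
  C=C: 1 × 606 = 606
  H-H: 1 × 429 = 429
  Σ(formed) = 3770 kJ
ΔH = Σ(broken) − Σ(formed) = 3870 − 3770 = +100 kJ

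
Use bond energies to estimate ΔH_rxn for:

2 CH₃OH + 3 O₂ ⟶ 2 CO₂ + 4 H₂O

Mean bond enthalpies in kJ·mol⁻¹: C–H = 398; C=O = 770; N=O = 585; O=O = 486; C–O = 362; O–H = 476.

Bonds broken (reactants):
  C–H: 6 × 398 = 2388
  C–O: 2 × 362 = 724
  O–H: 2 × 476 = 952
  O=O: 3 × 486 = 1458
  Σ(broken) = 5522 kJ
Bonds formed (products):
  C=O: 4 × 770 = 3080
  O–H: 8 × 476 = 3808
  Σ(formed) = 6888 kJ
ΔH = Σ(broken) − Σ(formed) = 5522 − 6888 = −1366 kJ

ΔH ≈ −1366 kJ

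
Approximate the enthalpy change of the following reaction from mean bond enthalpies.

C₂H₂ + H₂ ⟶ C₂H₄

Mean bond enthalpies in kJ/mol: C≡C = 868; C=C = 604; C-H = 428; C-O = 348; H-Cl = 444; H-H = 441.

Bonds broken (reactants):
  C≡C: 1 × 868 = 868
  C-H: 2 × 428 = 856
  H-H: 1 × 441 = 441
  Σ(broken) = 2165 kJ
Bonds formed (products):
  C-H: 4 × 428 = 1712
  C=C: 1 × 604 = 604
  Σ(formed) = 2316 kJ
ΔH = Σ(broken) − Σ(formed) = 2165 − 2316 = −151 kJ

ΔH ≈ −151 kJ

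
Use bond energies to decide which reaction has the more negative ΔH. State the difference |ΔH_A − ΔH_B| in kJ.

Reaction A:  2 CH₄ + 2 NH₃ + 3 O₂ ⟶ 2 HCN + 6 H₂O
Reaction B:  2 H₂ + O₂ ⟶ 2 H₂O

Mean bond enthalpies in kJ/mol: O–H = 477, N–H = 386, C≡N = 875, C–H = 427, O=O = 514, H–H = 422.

Reaction A, by 504 kJ

Reaction A:
  Bonds broken (reactants):
    C–H: 8 × 427 = 3416
    N–H: 6 × 386 = 2316
    O=O: 3 × 514 = 1542
    Σ(broken) = 7274 kJ
  Bonds formed (products):
    C≡N: 2 × 875 = 1750
    C–H: 2 × 427 = 854
    O–H: 12 × 477 = 5724
    Σ(formed) = 8328 kJ
  ΔH_A = 7274 − 8328 = −1054 kJ
Reaction B:
  Bonds broken (reactants):
    H–H: 2 × 422 = 844
    O=O: 1 × 514 = 514
    Σ(broken) = 1358 kJ
  Bonds formed (products):
    O–H: 4 × 477 = 1908
    Σ(formed) = 1908 kJ
  ΔH_B = 1358 − 1908 = −550 kJ
ΔH_A − ΔH_B = −504 kJ, so reaction A has the more negative ΔH; |ΔH_A − ΔH_B| = 504 kJ.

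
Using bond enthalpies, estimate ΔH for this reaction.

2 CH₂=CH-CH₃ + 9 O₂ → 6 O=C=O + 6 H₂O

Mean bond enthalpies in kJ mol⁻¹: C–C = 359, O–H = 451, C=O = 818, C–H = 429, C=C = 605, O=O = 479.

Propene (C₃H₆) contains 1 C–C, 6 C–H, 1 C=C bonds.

Bonds broken (reactants):
  C–C: 2 × 359 = 718
  C–H: 12 × 429 = 5148
  C=C: 2 × 605 = 1210
  O=O: 9 × 479 = 4311
  Σ(broken) = 11387 kJ
Bonds formed (products):
  C=O: 12 × 818 = 9816
  O–H: 12 × 451 = 5412
  Σ(formed) = 15228 kJ
ΔH = Σ(broken) − Σ(formed) = 11387 − 15228 = −3841 kJ

ΔH ≈ −3841 kJ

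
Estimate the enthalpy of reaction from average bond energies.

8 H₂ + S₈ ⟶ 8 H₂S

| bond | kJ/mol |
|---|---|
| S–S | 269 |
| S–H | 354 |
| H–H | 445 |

ΔH ≈ +48 kJ

Bonds broken (reactants):
  H–H: 8 × 445 = 3560
  S–S: 8 × 269 = 2152
  Σ(broken) = 5712 kJ
Bonds formed (products):
  S–H: 16 × 354 = 5664
  Σ(formed) = 5664 kJ
ΔH = Σ(broken) − Σ(formed) = 5712 − 5664 = +48 kJ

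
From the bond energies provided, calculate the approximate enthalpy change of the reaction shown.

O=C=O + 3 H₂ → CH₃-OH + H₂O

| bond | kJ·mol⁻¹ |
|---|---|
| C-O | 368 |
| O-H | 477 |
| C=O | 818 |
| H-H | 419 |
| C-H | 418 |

ΔH ≈ −160 kJ

Bonds broken (reactants):
  C=O: 2 × 818 = 1636
  H-H: 3 × 419 = 1257
  Σ(broken) = 2893 kJ
Bonds formed (products):
  C-H: 3 × 418 = 1254
  C-O: 1 × 368 = 368
  O-H: 3 × 477 = 1431
  Σ(formed) = 3053 kJ
ΔH = Σ(broken) − Σ(formed) = 2893 − 3053 = −160 kJ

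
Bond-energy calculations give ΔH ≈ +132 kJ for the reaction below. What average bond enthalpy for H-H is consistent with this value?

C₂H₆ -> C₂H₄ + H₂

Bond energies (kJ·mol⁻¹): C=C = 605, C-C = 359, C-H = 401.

D(H-H) ≈ 424 kJ/mol

Let D be the H-H bond energy.
Σ(broken) = 1×359 + 6×401 = 2765
Σ(formed) = 4×401 + 1×605 + 1×D = 2209 + D
ΔH = Σ(broken) − Σ(formed) = (2765) − (2209 + D) = +556 − D
Setting this equal to +132 kJ gives D = 424 kJ/mol.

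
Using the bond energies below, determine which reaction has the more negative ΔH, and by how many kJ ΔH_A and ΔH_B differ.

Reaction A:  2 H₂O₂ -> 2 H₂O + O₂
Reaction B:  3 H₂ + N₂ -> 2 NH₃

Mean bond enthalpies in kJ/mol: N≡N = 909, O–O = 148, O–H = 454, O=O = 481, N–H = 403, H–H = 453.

Reaction A, by 35 kJ

Reaction A:
  Bonds broken (reactants):
    O–H: 4 × 454 = 1816
    O–O: 2 × 148 = 296
    Σ(broken) = 2112 kJ
  Bonds formed (products):
    O–H: 4 × 454 = 1816
    O=O: 1 × 481 = 481
    Σ(formed) = 2297 kJ
  ΔH_A = 2112 − 2297 = −185 kJ
Reaction B:
  Bonds broken (reactants):
    H–H: 3 × 453 = 1359
    N≡N: 1 × 909 = 909
    Σ(broken) = 2268 kJ
  Bonds formed (products):
    N–H: 6 × 403 = 2418
    Σ(formed) = 2418 kJ
  ΔH_B = 2268 − 2418 = −150 kJ
ΔH_A − ΔH_B = −35 kJ, so reaction A has the more negative ΔH; |ΔH_A − ΔH_B| = 35 kJ.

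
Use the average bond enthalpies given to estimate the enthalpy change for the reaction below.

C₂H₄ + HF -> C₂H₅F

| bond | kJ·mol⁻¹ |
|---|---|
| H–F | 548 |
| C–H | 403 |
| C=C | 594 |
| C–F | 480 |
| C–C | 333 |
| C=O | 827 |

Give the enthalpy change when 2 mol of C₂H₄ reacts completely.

ΔH = −148 kJ

Bonds broken (reactants):
  C–H: 4 × 403 = 1612
  C=C: 1 × 594 = 594
  H–F: 1 × 548 = 548
  Σ(broken) = 2754 kJ
Bonds formed (products):
  C–C: 1 × 333 = 333
  C–F: 1 × 480 = 480
  C–H: 5 × 403 = 2015
  Σ(formed) = 2828 kJ
ΔH = Σ(broken) − Σ(formed) = 2754 − 2828 = −74 kJ
For 2× the reaction as written: 2 × (−74) = −148 kJ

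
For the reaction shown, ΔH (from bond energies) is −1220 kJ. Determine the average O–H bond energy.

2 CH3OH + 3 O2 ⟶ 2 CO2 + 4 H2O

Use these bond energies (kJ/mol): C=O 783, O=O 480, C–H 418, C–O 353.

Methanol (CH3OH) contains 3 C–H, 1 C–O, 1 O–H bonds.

Let D be the O–H bond energy.
Σ(broken) = 6×418 + 2×353 + 2×D + 3×480 = 4654 + 2D
Σ(formed) = 4×783 + 8×D = 3132 + 8D
ΔH = Σ(broken) − Σ(formed) = (4654 + 2D) − (3132 + 8D) = +1522 − 6D
Setting this equal to −1220 kJ gives 6D = 2742, so D = 457 kJ/mol.

D(O–H) ≈ 457 kJ/mol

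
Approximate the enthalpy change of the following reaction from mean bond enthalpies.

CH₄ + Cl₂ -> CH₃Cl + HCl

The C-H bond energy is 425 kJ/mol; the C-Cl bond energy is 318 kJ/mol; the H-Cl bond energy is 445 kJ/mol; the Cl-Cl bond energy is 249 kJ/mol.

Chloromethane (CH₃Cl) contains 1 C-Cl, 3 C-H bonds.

ΔH ≈ −89 kJ

Bonds broken (reactants):
  C-H: 4 × 425 = 1700
  Cl-Cl: 1 × 249 = 249
  Σ(broken) = 1949 kJ
Bonds formed (products):
  C-Cl: 1 × 318 = 318
  C-H: 3 × 425 = 1275
  H-Cl: 1 × 445 = 445
  Σ(formed) = 2038 kJ
ΔH = Σ(broken) − Σ(formed) = 1949 − 2038 = −89 kJ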